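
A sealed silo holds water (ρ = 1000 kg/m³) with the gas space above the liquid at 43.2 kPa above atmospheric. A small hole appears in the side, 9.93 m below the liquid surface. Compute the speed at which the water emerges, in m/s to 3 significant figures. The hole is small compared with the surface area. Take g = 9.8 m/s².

16.8 m/s

Take point 1 at the surface (v₁ ≈ 0) and point 2 at the hole (at atmospheric pressure). Bernoulli: P₁ + ρg h = P_atm + ½ρv₂².
With P₁ − P_atm = 43200 Pa, v₂ = √(2gh + 2ΔP/ρ) = √(2·9.8·9.93 + 2·43200/1000) = 16.8 m/s.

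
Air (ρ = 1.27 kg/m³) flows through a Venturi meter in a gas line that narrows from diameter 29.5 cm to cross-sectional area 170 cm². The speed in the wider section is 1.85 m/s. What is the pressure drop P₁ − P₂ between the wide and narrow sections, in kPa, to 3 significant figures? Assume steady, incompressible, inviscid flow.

Mass conservation (A₁v₁ = A₂v₂) gives v₂ = 1.85 × 683/170 = 7.44 m/s.
Bernoulli (h₁ = h₂): P₁ − P₂ = ½ρ(v₂² − v₁²).
P₁ − P₂ = ½·1.27·(7.44² − 1.85²) = ½·1.27·51.9 = 33.0 Pa.

0.0330 kPa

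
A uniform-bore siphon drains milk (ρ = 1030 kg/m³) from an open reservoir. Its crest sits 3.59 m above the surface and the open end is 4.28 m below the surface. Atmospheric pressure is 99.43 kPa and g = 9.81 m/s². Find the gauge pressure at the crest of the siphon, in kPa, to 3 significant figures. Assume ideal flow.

The outlet speed comes from Torricelli: v = √(2g·4.28) = 9.16 m/s.
Continuity keeps v the same throughout the tube; from surface to crest, P_atm + 0 = P_top + ½ρv² + ρg·h_top.
P_top = 99430 − ½·1030·9.16² − 1030·9.81·3.59 = 19900 Pa. So P_gauge = P_top − P_atm = -79500 Pa.

-79.5 kPa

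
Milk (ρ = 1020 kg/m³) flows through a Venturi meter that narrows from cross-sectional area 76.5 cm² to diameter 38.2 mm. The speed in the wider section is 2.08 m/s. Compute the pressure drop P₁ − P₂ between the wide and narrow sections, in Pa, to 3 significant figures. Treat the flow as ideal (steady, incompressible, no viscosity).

Mass conservation (A₁v₁ = A₂v₂) gives v₂ = 2.08 × 76.5/11.5 = 13.9 m/s.
Bernoulli (h₁ = h₂): P₁ − P₂ = ½ρ(v₂² − v₁²).
P₁ − P₂ = ½·1020·(13.9² − 2.08²) = ½·1020·188 = 96100 Pa.

96100 Pa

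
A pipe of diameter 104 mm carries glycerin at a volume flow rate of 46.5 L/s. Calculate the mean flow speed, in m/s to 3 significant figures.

Q = 46.5 L/s = 0.0465 m³/s.
v = Q/A = 0.0465 / 0.00849 = 5.47 m/s.

v = 5.47 m/s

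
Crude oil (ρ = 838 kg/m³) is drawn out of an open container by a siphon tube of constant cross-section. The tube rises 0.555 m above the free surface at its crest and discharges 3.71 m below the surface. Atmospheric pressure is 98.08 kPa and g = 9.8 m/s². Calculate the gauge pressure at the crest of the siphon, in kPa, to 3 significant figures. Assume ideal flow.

Bernoulli surface→outlet gives ½v² = g·h_out, so v = √(2·9.8·3.71) = 8.53 m/s.
With constant cross-section the crest speed equals v; applying Bernoulli from the surface up to the crest, P_top = P_atm − ½ρv² − ρg·h_top.
P_top = 98080 − ½·838·8.53² − 838·9.8·0.555 = 63100 Pa. So P_gauge = P_top − P_atm = -35000 Pa.

P_gauge = -35.0 kPa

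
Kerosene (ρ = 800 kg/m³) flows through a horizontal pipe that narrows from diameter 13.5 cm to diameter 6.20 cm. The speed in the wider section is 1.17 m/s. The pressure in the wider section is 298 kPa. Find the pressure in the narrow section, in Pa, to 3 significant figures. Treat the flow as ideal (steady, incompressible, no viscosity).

286000 Pa

The volume flow rate is constant, so v₂ = (A₁/A₂)v₁ = (143/30.2)·1.17 = 5.55 m/s.
Bernoulli (h₁ = h₂): P₁ − P₂ = ½ρ(v₂² − v₁²).
P₂ = P₁ − ½ρ(v₂² − v₁²) = 298000 − ½·800·(5.55² − 1.17²) = 298000 − 11800 = 286000 Pa.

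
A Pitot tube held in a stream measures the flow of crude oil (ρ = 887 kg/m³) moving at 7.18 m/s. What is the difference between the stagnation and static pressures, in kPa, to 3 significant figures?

ΔP ≈ 22.9 kPa

At the stagnation point the flow is brought to rest, so Bernoulli gives P_stag − P_static = ½ρv².
ΔP = ½·887·7.18² = 22900 Pa.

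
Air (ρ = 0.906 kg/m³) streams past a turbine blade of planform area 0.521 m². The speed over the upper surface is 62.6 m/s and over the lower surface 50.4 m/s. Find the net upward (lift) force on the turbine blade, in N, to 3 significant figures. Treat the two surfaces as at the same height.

From P + ½ρv² = const at equal height, P_low − P_up = ½ρ(v_up² − v_low²).
ΔP = ½·0.906·(62.6² − 50.4²) = 625 Pa.
Lift = ΔP · A = 625 × 0.521 = 325 N.

F ≈ 325 N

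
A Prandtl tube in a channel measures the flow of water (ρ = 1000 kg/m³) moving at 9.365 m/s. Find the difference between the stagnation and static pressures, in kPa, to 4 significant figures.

At the stagnation point the flow is brought to rest, so Bernoulli gives P_stag − P_static = ½ρv².
ΔP = ½·1000·9.365² = 43850 Pa.

ΔP ≈ 43.85 kPa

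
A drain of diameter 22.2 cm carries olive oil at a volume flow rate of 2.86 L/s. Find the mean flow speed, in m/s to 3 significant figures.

Q = 2.86 L/s = 0.00286 m³/s.
v = Q/A = 0.00286 / 0.0387 = 0.0739 m/s.

v ≈ 0.0739 m/s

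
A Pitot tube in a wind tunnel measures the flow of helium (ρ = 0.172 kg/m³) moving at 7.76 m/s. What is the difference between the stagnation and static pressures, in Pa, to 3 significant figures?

Bernoulli between the free stream and the stagnation point: ½ρv² = P_stag − P_static.
ΔP = ½·0.172·7.76² = 5.18 Pa.

ΔP ≈ 5.18 Pa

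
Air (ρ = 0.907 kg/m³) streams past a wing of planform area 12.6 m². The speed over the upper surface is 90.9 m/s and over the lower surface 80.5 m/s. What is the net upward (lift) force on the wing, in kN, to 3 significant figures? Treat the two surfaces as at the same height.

From P + ½ρv² = const at equal height, P_low − P_up = ½ρ(v_up² − v_low²).
ΔP = ½·0.907·(90.9² − 80.5²) = 808 Pa.
Lift = ΔP · A = 808 × 12.6 = 10200 N.

F ≈ 10.2 kN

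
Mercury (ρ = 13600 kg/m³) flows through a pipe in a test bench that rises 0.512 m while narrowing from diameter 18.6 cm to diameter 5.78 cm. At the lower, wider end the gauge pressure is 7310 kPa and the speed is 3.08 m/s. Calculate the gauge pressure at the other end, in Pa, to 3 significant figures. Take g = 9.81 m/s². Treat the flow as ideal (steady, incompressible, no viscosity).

By continuity, v₂ = v₁·A₁/A₂ = 3.08·(272/26.2) = 31.9 m/s.
Bernoulli: P₁ + ½ρv₁² + ρg h₁ = P₂ + ½ρv₂² + ρg h₂, so P₂ = P₁ + ½ρ(v₁² − v₂²) − ρg(h₂ − h₁).
P₂ = 7310000 + ½·13600·(3.08² − 31.9²) − 13600·9.81·(+0.512) = 7310000 + (-6850000) − (68300) = 389000 Pa.

389000 Pa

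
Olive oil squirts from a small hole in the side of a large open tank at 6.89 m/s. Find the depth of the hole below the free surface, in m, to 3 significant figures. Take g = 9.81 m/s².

h ≈ 2.42 m

For a small hole in a large open tank, ½v² = gh, giving h = v²/(2g).
h = 6.89²/(2·9.81) = 47.5/19.62 = 2.42 m.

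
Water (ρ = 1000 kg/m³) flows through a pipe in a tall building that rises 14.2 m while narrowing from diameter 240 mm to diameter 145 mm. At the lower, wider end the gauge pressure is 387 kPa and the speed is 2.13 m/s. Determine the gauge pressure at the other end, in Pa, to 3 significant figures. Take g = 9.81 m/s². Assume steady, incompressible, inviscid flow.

P₂ ≈ 233000 Pa

Continuity gives A₁v₁ = A₂v₂, so v₂ = (452 cm²)/(165 cm²) × 2.13 m/s = 5.84 m/s.
Applying Bernoulli between the two ends and solving for P₂: P₂ = P₁ + ½ρ(v₁² − v₂²) − ρgΔh.
P₂ = 387000 + ½·1000·(2.13² − 5.84²) − 1000·9.81·(+14.2) = 387000 + (-14800) − (139000) = 233000 Pa.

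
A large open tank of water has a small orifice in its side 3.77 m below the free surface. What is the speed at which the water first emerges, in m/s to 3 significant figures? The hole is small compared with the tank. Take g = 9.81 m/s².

v ≈ 8.60 m/s

With the surface at rest and both surface and jet at atmospheric pressure, Bernoulli gives ρg h = ½ρv², so v = √(2gh) = √(2·9.81·3.77) = 8.60 m/s.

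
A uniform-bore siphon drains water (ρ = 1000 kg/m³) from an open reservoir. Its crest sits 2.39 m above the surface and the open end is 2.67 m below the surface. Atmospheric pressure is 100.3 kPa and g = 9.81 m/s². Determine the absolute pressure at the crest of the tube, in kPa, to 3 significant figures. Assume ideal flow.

The outlet speed comes from Torricelli: v = √(2g·2.67) = 7.24 m/s.
The bore is uniform, so the speed at the crest is the same v. Bernoulli surface→crest: P_atm = P_top + ½ρv² + ρg·h_top.
P_top = 100300 − ½·1000·7.24² − 1000·9.81·2.39 = 50700 Pa.

P_top = 50.7 kPa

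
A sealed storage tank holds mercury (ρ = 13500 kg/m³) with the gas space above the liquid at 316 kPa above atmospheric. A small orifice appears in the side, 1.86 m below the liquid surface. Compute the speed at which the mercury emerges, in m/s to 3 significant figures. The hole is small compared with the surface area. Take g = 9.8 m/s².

9.13 m/s

Take point 1 at the surface (v₁ ≈ 0) and point 2 at the hole (at atmospheric pressure). Bernoulli: P₁ + ρg h = P_atm + ½ρv₂².
With P₁ − P_atm = 316000 Pa, v₂ = √(2gh + 2ΔP/ρ) = √(2·9.8·1.86 + 2·316000/13500) = 9.13 m/s.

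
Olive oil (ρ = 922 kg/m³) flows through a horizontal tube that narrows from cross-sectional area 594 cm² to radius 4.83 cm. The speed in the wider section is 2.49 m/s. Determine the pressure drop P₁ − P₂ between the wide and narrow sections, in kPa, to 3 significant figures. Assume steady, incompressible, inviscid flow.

By continuity, v₂ = v₁·A₁/A₂ = 2.49·(594/73.3) = 20.2 m/s.
Bernoulli (h₁ = h₂): P₁ − P₂ = ½ρ(v₂² − v₁²).
P₁ − P₂ = ½·922·(20.2² − 2.49²) = ½·922·401 = 185000 Pa.

ΔP ≈ 185 kPa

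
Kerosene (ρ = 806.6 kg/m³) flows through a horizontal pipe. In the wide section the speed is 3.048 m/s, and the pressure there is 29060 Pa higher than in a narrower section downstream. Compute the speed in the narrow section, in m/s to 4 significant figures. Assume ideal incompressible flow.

9.019 m/s

Horizontal Bernoulli: P₁ + ½ρv₁² = P₂ + ½ρv₂², so v₂² = v₁² + 2(P₁ − P₂)/ρ.
v₂ = √(3.048² + 2·29060/806.6) = √(9.290 + 72.06) = 9.019 m/s.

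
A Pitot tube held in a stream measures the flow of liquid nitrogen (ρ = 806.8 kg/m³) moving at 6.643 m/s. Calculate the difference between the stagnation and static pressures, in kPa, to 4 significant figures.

At the stagnation point the flow is brought to rest, so Bernoulli gives P_stag − P_static = ½ρv².
ΔP = ½·806.8·6.643² = 17800 Pa.

17.80 kPa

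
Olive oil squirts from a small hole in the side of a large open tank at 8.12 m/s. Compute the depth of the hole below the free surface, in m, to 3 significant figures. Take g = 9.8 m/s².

3.36 m

Torricelli: v = √(2gh), so h = v²/(2g).
h = 8.12²/(2·9.8) = 65.9/19.60 = 3.36 m.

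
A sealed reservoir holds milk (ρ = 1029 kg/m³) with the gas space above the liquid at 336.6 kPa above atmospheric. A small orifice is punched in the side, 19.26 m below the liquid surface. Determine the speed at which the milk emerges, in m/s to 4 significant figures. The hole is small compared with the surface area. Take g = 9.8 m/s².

Take point 1 at the surface (v₁ ≈ 0) and point 2 at the hole (at atmospheric pressure). Bernoulli: P₁ + ρg h = P_atm + ½ρv₂².
With P₁ − P_atm = 336600 Pa, v₂ = √(2gh + 2ΔP/ρ) = √(2·9.8·19.26 + 2·336600/1029) = 32.12 m/s.

v = 32.12 m/s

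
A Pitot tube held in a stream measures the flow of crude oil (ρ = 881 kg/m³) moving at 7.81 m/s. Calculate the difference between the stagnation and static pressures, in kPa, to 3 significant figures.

ΔP = 26.9 kPa

At the stagnation point the flow is brought to rest, so Bernoulli gives P_stag − P_static = ½ρv².
ΔP = ½·881·7.81² = 26900 Pa.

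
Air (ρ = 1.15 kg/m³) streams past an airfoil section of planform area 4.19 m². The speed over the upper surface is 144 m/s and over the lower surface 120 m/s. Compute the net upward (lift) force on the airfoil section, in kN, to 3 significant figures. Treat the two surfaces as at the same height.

15.3 kN

With equal heights on the two surfaces, Bernoulli gives P_lower − P_upper = ½ρ(v_upper² − v_lower²).
ΔP = ½·1.15·(144² − 120²) = 3640 Pa.
Lift = ΔP · A = 3640 × 4.19 = 15300 N.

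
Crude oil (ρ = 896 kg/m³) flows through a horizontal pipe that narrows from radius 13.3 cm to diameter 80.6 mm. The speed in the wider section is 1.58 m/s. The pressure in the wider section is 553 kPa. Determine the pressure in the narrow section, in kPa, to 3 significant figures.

P₂ ≈ 421 kPa

The volume flow rate is constant, so v₂ = (A₁/A₂)v₁ = (556/51.0)·1.58 = 17.2 m/s.
The pipe is horizontal, so Bernoulli reduces to P₁ + ½ρv₁² = P₂ + ½ρv₂².
P₂ = P₁ − ½ρ(v₂² − v₁²) = 553000 − ½·896·(17.2² − 1.58²) = 553000 − 132000 = 421000 Pa.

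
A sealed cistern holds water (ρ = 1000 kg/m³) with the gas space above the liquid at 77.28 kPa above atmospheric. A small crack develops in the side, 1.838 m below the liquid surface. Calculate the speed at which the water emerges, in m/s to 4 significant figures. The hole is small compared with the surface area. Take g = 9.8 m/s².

v ≈ 13.81 m/s

Take point 1 at the surface (v₁ ≈ 0) and point 2 at the hole (at atmospheric pressure). Bernoulli: P₁ + ρg h = P_atm + ½ρv₂².
With P₁ − P_atm = 77280 Pa, v₂ = √(2gh + 2ΔP/ρ) = √(2·9.8·1.838 + 2·77280/1000) = 13.81 m/s.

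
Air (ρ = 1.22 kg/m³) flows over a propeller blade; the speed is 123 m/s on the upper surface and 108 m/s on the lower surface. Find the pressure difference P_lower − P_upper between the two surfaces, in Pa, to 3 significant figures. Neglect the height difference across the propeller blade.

With negligible Δh, P + ½ρv² is constant, so P_low − P_up = ½ρ(v_up² − v_low²).
ΔP = ½·1.22·(123² − 108²) = 2110 Pa.

2110 Pa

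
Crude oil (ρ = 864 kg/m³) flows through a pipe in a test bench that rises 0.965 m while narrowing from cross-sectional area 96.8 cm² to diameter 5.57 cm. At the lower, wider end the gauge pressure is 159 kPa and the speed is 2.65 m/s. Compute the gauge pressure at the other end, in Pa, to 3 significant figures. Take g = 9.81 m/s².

P₂ = 106000 Pa

By continuity, v₂ = v₁·A₁/A₂ = 2.65·(96.8/24.4) = 10.5 m/s.
Energy conservation along the streamline gives P₂ = P₁ − ½ρ(v₂² − v₁²) − ρg(h₂ − h₁).
P₂ = 159000 + ½·864·(2.65² − 10.5²) − 864·9.81·(+0.965) = 159000 + (-44800) − (8180) = 106000 Pa.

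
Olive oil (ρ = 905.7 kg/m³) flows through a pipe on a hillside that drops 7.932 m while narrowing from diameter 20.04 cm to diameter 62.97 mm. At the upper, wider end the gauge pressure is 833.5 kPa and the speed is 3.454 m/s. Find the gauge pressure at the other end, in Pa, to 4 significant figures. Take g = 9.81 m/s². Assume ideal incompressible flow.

P₂ ≈ 355200 Pa

The volume flow rate is constant, so v₂ = (A₁/A₂)v₁ = (315.4/31.14)·3.454 = 34.98 m/s.
Applying Bernoulli between the two ends and solving for P₂: P₂ = P₁ + ½ρ(v₁² − v₂²) − ρgΔh.
P₂ = 833500 + ½·905.7·(3.454² − 34.98²) − 905.7·9.81·(−7.932) = 833500 + (-548800) − (-70480) = 355200 Pa.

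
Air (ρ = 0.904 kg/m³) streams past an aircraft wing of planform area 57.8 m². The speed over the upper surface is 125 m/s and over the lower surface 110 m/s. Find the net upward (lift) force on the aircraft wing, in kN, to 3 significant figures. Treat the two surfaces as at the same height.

F ≈ 92.1 kN

With equal heights on the two surfaces, Bernoulli gives P_lower − P_upper = ½ρ(v_upper² − v_lower²).
ΔP = ½·0.904·(125² − 110²) = 1590 Pa.
Lift = ΔP · A = 1590 × 57.8 = 92100 N.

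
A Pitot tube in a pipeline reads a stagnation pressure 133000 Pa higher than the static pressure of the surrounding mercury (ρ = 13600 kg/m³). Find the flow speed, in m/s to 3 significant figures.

At the stagnation point the flow is brought to rest, so Bernoulli gives P_stag − P_static = ½ρv².
v = √(2ΔP/ρ) = √(2·133000/13600) = 4.42 m/s.

v ≈ 4.42 m/s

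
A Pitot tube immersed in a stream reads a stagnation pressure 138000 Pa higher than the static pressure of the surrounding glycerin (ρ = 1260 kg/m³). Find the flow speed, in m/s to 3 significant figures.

Bernoulli between the free stream and the stagnation point: ½ρv² = P_stag − P_static.
v = √(2ΔP/ρ) = √(2·138000/1260) = 14.8 m/s.

v ≈ 14.8 m/s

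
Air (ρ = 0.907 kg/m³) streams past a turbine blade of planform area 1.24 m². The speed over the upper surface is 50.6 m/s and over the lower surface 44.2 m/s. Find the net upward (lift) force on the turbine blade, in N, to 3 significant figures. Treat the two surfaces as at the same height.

With equal heights on the two surfaces, Bernoulli gives P_lower − P_upper = ½ρ(v_upper² − v_lower²).
ΔP = ½·0.907·(50.6² − 44.2²) = 275 Pa.
Lift = ΔP · A = 275 × 1.24 = 341 N.

F ≈ 341 N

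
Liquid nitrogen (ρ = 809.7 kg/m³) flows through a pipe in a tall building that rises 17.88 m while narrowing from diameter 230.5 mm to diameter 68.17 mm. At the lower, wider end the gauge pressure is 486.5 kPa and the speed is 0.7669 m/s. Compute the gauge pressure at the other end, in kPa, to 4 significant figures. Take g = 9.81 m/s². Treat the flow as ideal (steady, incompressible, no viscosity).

P₂ = 313.6 kPa

The volume flow rate is constant, so v₂ = (A₁/A₂)v₁ = (417.3/36.50)·0.7669 = 8.768 m/s.
Energy conservation along the streamline gives P₂ = P₁ − ½ρ(v₂² − v₁²) − ρg(h₂ − h₁).
P₂ = 486500 + ½·809.7·(0.7669² − 8.768²) − 809.7·9.81·(+17.88) = 486500 + (-30880) − (142000) = 313600 Pa.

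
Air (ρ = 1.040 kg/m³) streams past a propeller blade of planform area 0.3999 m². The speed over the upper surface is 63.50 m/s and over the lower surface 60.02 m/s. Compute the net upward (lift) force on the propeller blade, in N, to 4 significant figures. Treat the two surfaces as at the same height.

With equal heights on the two surfaces, Bernoulli gives P_lower − P_upper = ½ρ(v_upper² − v_lower²).
ΔP = ½·1.040·(63.50² − 60.02²) = 223.5 Pa.
Lift = ΔP · A = 223.5 × 0.3999 = 89.39 N.

F ≈ 89.39 N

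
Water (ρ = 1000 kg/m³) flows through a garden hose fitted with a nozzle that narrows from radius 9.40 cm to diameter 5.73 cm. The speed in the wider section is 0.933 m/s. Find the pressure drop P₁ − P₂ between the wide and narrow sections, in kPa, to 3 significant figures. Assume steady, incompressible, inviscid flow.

Mass conservation (A₁v₁ = A₂v₂) gives v₂ = 0.933 × 278/25.8 = 10.0 m/s.
Along the horizontal streamline, P + ½ρv² is constant.
P₁ − P₂ = ½·1000·(10.0² − 0.933²) = ½·1000·100 = 50000 Pa.

ΔP ≈ 50.0 kPa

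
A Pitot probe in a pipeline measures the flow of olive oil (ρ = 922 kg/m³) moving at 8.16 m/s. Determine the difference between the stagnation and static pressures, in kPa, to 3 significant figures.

ΔP ≈ 30.7 kPa

Bernoulli between the free stream and the stagnation point: ½ρv² = P_stag − P_static.
ΔP = ½·922·8.16² = 30700 Pa.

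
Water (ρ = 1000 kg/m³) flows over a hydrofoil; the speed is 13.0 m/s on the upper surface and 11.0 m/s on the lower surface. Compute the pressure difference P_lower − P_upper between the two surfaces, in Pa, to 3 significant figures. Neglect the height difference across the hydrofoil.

With negligible Δh, P + ½ρv² is constant, so P_low − P_up = ½ρ(v_up² − v_low²).
ΔP = ½·1000·(13.0² − 11.0²) = 24000 Pa.

ΔP = 24000 Pa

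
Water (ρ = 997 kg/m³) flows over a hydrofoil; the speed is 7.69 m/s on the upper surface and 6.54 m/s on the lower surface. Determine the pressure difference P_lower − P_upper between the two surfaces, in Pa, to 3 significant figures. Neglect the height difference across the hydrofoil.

With negligible Δh, P + ½ρv² is constant, so P_low − P_up = ½ρ(v_up² − v_low²).
ΔP = ½·997·(7.69² − 6.54²) = 8160 Pa.

ΔP ≈ 8160 Pa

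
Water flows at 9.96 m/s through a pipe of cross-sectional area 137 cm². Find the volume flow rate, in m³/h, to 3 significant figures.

Q = A·v = 0.0137 m² × 9.96 m/s = 0.136 m³/s.
Converting: 0.136 m³/s × 3600 = 491 m³/h.

491 m³/h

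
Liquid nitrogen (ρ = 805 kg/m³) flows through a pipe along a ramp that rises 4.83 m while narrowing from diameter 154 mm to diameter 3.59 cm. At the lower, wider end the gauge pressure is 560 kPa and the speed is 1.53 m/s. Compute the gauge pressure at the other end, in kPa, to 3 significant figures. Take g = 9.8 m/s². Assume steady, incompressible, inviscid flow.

P₂ = 204 kPa

By continuity, v₂ = v₁·A₁/A₂ = 1.53·(186/10.1) = 28.2 m/s.
Energy conservation along the streamline gives P₂ = P₁ − ½ρ(v₂² − v₁²) − ρg(h₂ − h₁).
P₂ = 560000 + ½·805·(1.53² − 28.2²) − 805·9.8·(+4.83) = 560000 + (-318000) − (38100) = 204000 Pa.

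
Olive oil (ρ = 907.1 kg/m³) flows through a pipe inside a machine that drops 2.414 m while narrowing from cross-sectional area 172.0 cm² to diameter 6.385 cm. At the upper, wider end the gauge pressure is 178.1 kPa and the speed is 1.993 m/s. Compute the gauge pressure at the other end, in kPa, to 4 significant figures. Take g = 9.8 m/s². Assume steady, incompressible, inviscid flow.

By continuity, v₂ = v₁·A₁/A₂ = 1.993·(172.0/32.02) = 10.71 m/s.
Energy conservation along the streamline gives P₂ = P₁ − ½ρ(v₂² − v₁²) − ρg(h₂ − h₁).
P₂ = 178100 + ½·907.1·(1.993² − 10.71²) − 907.1·9.8·(−2.414) = 178100 + (-50180) − (-21460) = 149400 Pa.

P₂ = 149.4 kPa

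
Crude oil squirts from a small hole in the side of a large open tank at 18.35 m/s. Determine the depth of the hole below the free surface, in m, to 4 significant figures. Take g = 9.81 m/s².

h = 17.16 m

Torricelli: v = √(2gh), so h = v²/(2g).
h = 18.35²/(2·9.81) = 336.7/19.62 = 17.16 m.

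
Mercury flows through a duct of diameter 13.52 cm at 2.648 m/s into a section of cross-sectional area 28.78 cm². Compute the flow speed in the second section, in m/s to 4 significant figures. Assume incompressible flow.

Continuity gives A₁v₁ = A₂v₂, so v₂ = (143.6 cm²)/(28.78 cm²) × 2.648 m/s = 13.21 m/s.

13.21 m/s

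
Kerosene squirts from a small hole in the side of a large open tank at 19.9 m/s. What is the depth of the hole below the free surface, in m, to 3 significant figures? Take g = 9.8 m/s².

For a small hole in a large open tank, ½v² = gh, giving h = v²/(2g).
h = 19.9²/(2·9.8) = 396/19.60 = 20.2 m.

h = 20.2 m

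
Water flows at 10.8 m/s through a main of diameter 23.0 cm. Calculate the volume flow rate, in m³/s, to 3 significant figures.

Q = A·v = 0.0415 m² × 10.8 m/s = 0.449 m³/s.

Q ≈ 0.449 m³/s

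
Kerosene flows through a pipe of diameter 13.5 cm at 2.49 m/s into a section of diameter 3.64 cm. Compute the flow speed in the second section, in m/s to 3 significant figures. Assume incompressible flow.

Continuity gives A₁v₁ = A₂v₂, so v₂ = (143 cm²)/(10.4 cm²) × 2.49 m/s = 34.3 m/s.

34.3 m/s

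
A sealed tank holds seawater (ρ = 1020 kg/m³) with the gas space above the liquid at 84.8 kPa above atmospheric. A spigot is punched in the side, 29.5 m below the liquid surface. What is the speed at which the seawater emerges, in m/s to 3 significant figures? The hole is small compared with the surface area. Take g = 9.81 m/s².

Take point 1 at the surface (v₁ ≈ 0) and point 2 at the hole (at atmospheric pressure). Bernoulli: P₁ + ρg h = P_atm + ½ρv₂².
With P₁ − P_atm = 84800 Pa, v₂ = √(2gh + 2ΔP/ρ) = √(2·9.81·29.5 + 2·84800/1020) = 27.3 m/s.

v ≈ 27.3 m/s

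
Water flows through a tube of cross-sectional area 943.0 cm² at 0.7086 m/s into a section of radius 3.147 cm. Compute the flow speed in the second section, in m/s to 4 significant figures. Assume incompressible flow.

v₂ ≈ 21.48 m/s

Mass conservation (A₁v₁ = A₂v₂) gives v₂ = 0.7086 × 943.0/31.11 = 21.48 m/s.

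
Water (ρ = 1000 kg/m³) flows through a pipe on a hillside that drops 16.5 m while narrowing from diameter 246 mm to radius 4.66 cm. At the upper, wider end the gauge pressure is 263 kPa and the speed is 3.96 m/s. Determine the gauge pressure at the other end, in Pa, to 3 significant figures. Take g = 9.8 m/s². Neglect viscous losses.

Continuity gives A₁v₁ = A₂v₂, so v₂ = (475 cm²)/(68.2 cm²) × 3.96 m/s = 27.6 m/s.
Energy conservation along the streamline gives P₂ = P₁ − ½ρ(v₂² − v₁²) − ρg(h₂ − h₁).
P₂ = 263000 + ½·1000·(3.96² − 27.6²) − 1000·9.8·(−16.5) = 263000 + (-373000) − (-162000) = 52000 Pa.

P₂ ≈ 52000 Pa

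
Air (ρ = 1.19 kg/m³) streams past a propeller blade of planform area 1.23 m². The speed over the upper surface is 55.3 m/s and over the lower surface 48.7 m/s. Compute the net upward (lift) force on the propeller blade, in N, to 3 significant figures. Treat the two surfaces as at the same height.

F ≈ 502 N

With equal heights on the two surfaces, Bernoulli gives P_lower − P_upper = ½ρ(v_upper² − v_lower²).
ΔP = ½·1.19·(55.3² − 48.7²) = 408 Pa.
Lift = ΔP · A = 408 × 1.23 = 502 N.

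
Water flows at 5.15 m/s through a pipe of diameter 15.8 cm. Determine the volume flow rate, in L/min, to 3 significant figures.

Q = A·v = 0.0196 m² × 5.15 m/s = 0.101 m³/s.
Converting: 0.101 m³/s × 60000 = 6060 L/min.

Q ≈ 6060 L/min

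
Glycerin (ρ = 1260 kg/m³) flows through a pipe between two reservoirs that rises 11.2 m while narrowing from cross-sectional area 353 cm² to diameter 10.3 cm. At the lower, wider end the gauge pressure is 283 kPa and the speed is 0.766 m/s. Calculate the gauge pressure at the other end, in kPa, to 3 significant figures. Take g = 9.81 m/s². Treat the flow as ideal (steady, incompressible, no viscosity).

The volume flow rate is constant, so v₂ = (A₁/A₂)v₁ = (353/83.3)·0.766 = 3.25 m/s.
Energy conservation along the streamline gives P₂ = P₁ − ½ρ(v₂² − v₁²) − ρg(h₂ − h₁).
P₂ = 283000 + ½·1260·(0.766² − 3.25²) − 1260·9.81·(+11.2) = 283000 + (-6270) − (138000) = 138000 Pa.

P₂ ≈ 138 kPa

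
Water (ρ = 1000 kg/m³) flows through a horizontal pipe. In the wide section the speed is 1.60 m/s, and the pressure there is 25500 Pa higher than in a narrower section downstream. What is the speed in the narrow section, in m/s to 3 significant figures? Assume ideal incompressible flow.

v₂ ≈ 7.32 m/s

Along the level pipe P + ½ρv² is conserved, hence v₂² = v₁² + 2(P₁ − P₂)/ρ.
v₂ = √(1.60² + 2·25500/1000) = √(2.56 + 51.0) = 7.32 m/s.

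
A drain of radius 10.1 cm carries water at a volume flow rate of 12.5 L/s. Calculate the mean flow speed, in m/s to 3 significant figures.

Q = 12.5 L/s = 0.0125 m³/s.
v = Q/A = 0.0125 / 0.0320 = 0.390 m/s.

0.390 m/s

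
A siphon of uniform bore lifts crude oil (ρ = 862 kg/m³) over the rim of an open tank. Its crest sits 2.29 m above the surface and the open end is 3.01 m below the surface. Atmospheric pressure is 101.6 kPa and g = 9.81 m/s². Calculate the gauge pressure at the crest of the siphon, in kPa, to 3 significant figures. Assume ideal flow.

Bernoulli surface→outlet gives ½v² = g·h_out, so v = √(2·9.81·3.01) = 7.68 m/s.
The bore is uniform, so the speed at the crest is the same v. Bernoulli surface→crest: P_atm = P_top + ½ρv² + ρg·h_top.
P_top = 101600 − ½·862·7.68² − 862·9.81·2.29 = 56800 Pa. So P_gauge = P_top − P_atm = -44800 Pa.

P_gauge ≈ -44.8 kPa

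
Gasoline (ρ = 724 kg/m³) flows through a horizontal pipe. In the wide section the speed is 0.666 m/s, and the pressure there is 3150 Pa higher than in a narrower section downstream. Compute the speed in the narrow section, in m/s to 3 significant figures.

3.02 m/s

With h₁ = h₂, rearranging Bernoulli gives v₂ = √(v₁² + 2ΔP/ρ).
v₂ = √(0.666² + 2·3150/724) = √(0.444 + 8.70) = 3.02 m/s.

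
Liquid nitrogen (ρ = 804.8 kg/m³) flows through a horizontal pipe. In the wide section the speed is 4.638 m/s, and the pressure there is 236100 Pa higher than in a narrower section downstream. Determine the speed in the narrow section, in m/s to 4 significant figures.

Horizontal Bernoulli: P₁ + ½ρv₁² = P₂ + ½ρv₂², so v₂² = v₁² + 2(P₁ − P₂)/ρ.
v₂ = √(4.638² + 2·236100/804.8) = √(21.51 + 586.7) = 24.66 m/s.

v₂ ≈ 24.66 m/s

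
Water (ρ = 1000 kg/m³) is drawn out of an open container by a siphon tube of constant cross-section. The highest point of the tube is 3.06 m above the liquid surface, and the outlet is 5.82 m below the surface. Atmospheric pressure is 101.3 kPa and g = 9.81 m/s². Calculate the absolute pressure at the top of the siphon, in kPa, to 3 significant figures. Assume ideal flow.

The outlet speed comes from Torricelli: v = √(2g·5.82) = 10.7 m/s.
With constant cross-section the crest speed equals v; applying Bernoulli from the surface up to the crest, P_top = P_atm − ½ρv² − ρg·h_top.
P_top = 101300 − ½·1000·10.7² − 1000·9.81·3.06 = 14200 Pa.

P_top = 14.2 kPa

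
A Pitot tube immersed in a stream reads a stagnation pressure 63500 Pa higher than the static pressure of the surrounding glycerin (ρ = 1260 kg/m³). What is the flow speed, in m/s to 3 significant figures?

v ≈ 10.0 m/s

The dynamic pressure equals the rise in static pressure at the stagnation point: ΔP = ½ρv².
v = √(2ΔP/ρ) = √(2·63500/1260) = 10.0 m/s.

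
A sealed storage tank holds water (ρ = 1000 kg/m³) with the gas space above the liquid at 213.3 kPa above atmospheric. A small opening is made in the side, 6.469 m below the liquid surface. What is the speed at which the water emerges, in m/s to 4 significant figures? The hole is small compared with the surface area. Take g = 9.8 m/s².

23.52 m/s

Take point 1 at the surface (v₁ ≈ 0) and point 2 at the hole (at atmospheric pressure). Bernoulli: P₁ + ρg h = P_atm + ½ρv₂².
With P₁ − P_atm = 213300 Pa, v₂ = √(2gh + 2ΔP/ρ) = √(2·9.8·6.469 + 2·213300/1000) = 23.52 m/s.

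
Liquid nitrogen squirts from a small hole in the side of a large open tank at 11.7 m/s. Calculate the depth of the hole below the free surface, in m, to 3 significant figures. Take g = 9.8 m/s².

Torricelli: v = √(2gh), so h = v²/(2g).
h = 11.7²/(2·9.8) = 137/19.60 = 6.98 m.

h ≈ 6.98 m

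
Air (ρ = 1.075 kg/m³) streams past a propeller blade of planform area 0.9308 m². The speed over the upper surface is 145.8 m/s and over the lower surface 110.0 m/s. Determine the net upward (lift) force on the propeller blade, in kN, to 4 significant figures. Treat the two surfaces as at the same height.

F ≈ 4.582 kN

From P + ½ρv² = const at equal height, P_low − P_up = ½ρ(v_up² − v_low²).
ΔP = ½·1.075·(145.8² − 110.0²) = 4922 Pa.
Lift = ΔP · A = 4922 × 0.9308 = 4582 N.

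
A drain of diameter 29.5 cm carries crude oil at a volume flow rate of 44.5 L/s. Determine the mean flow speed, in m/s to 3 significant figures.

0.651 m/s

Q = 44.5 L/s = 0.0445 m³/s.
v = Q/A = 0.0445 / 0.0683 = 0.651 m/s.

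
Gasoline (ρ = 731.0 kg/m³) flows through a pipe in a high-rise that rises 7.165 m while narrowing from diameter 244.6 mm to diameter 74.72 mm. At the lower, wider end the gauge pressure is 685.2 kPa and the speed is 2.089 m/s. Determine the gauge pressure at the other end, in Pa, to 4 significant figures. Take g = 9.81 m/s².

Mass conservation (A₁v₁ = A₂v₂) gives v₂ = 2.089 × 469.9/43.85 = 22.39 m/s.
Bernoulli: P₁ + ½ρv₁² + ρg h₁ = P₂ + ½ρv₂² + ρg h₂, so P₂ = P₁ + ½ρ(v₁² − v₂²) − ρg(h₂ − h₁).
P₂ = 685200 + ½·731.0·(2.089² − 22.39²) − 731.0·9.81·(+7.165) = 685200 + (-181600) − (51380) = 452200 Pa.

P₂ ≈ 452200 Pa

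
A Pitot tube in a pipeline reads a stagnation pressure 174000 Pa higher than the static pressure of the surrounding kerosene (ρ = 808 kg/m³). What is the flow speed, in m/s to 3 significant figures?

v ≈ 20.8 m/s

At the stagnation point the flow is brought to rest, so Bernoulli gives P_stag − P_static = ½ρv².
v = √(2ΔP/ρ) = √(2·174000/808) = 20.8 m/s.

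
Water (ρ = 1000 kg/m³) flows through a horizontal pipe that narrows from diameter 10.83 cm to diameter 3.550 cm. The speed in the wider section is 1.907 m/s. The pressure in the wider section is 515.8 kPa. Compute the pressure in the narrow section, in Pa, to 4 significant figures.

P₂ ≈ 360100 Pa

By continuity, v₂ = v₁·A₁/A₂ = 1.907·(92.12/9.898) = 17.75 m/s.
Bernoulli (h₁ = h₂): P₁ − P₂ = ½ρ(v₂² − v₁²).
P₂ = P₁ − ½ρ(v₂² − v₁²) = 515800 − ½·1000·(17.75² − 1.907²) = 515800 − 155700 = 360100 Pa.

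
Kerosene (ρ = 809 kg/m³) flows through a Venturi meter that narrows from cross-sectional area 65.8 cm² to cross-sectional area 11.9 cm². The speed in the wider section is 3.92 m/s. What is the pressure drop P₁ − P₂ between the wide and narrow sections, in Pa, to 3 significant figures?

Mass conservation (A₁v₁ = A₂v₂) gives v₂ = 3.92 × 65.8/11.9 = 21.7 m/s.
With no height change, Bernoulli's equation is P₁ + ½ρv₁² = P₂ + ½ρv₂².
P₁ − P₂ = ½·809·(21.7² − 3.92²) = ½·809·454 = 184000 Pa.

ΔP = 184000 Pa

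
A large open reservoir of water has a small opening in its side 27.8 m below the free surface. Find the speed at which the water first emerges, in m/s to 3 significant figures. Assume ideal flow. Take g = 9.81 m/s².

v = 23.4 m/s

The surface is effectively still and both ends are open, so ½v² = gh and v = √(2·9.81·27.8) = 23.4 m/s.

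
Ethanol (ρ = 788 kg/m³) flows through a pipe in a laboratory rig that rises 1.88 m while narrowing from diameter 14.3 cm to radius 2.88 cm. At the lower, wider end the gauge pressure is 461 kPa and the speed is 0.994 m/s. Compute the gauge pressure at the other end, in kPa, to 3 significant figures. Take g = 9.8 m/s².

P₂ ≈ 432 kPa

Continuity gives A₁v₁ = A₂v₂, so v₂ = (161 cm²)/(26.1 cm²) × 0.994 m/s = 6.13 m/s.
Bernoulli: P₁ + ½ρv₁² + ρg h₁ = P₂ + ½ρv₂² + ρg h₂, so P₂ = P₁ + ½ρ(v₁² − v₂²) − ρg(h₂ − h₁).
P₂ = 461000 + ½·788·(0.994² − 6.13²) − 788·9.8·(+1.88) = 461000 + (-14400) − (14500) = 432000 Pa.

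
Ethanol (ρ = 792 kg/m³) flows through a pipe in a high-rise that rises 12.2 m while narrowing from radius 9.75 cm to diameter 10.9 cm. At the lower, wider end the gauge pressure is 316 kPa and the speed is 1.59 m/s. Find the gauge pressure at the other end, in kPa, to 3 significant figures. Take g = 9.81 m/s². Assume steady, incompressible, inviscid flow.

Mass conservation (A₁v₁ = A₂v₂) gives v₂ = 1.59 × 299/93.3 = 5.09 m/s.
Applying Bernoulli between the two ends and solving for P₂: P₂ = P₁ + ½ρ(v₁² − v₂²) − ρgΔh.
P₂ = 316000 + ½·792·(1.59² − 5.09²) − 792·9.81·(+12.2) = 316000 + (-9250) − (94800) = 212000 Pa.

P₂ ≈ 212 kPa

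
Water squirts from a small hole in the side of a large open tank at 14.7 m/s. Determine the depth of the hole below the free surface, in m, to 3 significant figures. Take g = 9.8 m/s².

For a small hole in a large open tank, ½v² = gh, giving h = v²/(2g).
h = 14.7²/(2·9.8) = 216/19.60 = 11.0 m.

h ≈ 11.0 m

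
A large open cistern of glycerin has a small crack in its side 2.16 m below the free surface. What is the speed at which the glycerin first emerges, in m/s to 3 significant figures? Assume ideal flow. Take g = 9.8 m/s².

With the surface at rest and both surface and jet at atmospheric pressure, Bernoulli gives ρg h = ½ρv², so v = √(2gh) = √(2·9.8·2.16) = 6.51 m/s.

v ≈ 6.51 m/s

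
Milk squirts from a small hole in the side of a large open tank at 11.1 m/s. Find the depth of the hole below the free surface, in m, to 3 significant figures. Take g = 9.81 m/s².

Torricelli: v = √(2gh), so h = v²/(2g).
h = 11.1²/(2·9.81) = 123/19.62 = 6.28 m.

h = 6.28 m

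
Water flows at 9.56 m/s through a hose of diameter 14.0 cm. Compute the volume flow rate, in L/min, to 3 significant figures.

Q ≈ 8830 L/min

Q = A·v = 0.0154 m² × 9.56 m/s = 0.147 m³/s.
Converting: 0.147 m³/s × 60000 = 8830 L/min.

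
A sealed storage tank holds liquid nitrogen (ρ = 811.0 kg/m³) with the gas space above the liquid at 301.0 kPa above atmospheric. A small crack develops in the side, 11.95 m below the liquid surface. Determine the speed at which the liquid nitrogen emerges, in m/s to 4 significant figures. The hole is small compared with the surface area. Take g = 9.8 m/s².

v = 31.25 m/s

Take point 1 at the surface (v₁ ≈ 0) and point 2 at the hole (at atmospheric pressure). Bernoulli: P₁ + ρg h = P_atm + ½ρv₂².
With P₁ − P_atm = 301000 Pa, v₂ = √(2gh + 2ΔP/ρ) = √(2·9.8·11.95 + 2·301000/811.0) = 31.25 m/s.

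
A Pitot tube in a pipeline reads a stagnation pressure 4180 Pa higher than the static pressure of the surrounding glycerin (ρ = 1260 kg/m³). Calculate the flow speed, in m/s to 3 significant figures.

v ≈ 2.58 m/s

Bernoulli between the free stream and the stagnation point: ½ρv² = P_stag − P_static.
v = √(2ΔP/ρ) = √(2·4180/1260) = 2.58 m/s.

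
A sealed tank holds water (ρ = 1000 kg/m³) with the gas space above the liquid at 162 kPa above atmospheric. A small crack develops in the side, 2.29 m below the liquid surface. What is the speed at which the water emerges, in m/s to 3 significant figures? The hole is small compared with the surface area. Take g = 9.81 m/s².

Take point 1 at the surface (v₁ ≈ 0) and point 2 at the hole (at atmospheric pressure). Bernoulli: P₁ + ρg h = P_atm + ½ρv₂².
With P₁ − P_atm = 162000 Pa, v₂ = √(2gh + 2ΔP/ρ) = √(2·9.81·2.29 + 2·162000/1000) = 19.2 m/s.

19.2 m/s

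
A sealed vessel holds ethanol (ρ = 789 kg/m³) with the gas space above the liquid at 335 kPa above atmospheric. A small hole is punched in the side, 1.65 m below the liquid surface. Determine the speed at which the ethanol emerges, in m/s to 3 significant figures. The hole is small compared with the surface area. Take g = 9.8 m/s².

Take point 1 at the surface (v₁ ≈ 0) and point 2 at the hole (at atmospheric pressure). Bernoulli: P₁ + ρg h = P_atm + ½ρv₂².
With P₁ − P_atm = 335000 Pa, v₂ = √(2gh + 2ΔP/ρ) = √(2·9.8·1.65 + 2·335000/789) = 29.7 m/s.

v ≈ 29.7 m/s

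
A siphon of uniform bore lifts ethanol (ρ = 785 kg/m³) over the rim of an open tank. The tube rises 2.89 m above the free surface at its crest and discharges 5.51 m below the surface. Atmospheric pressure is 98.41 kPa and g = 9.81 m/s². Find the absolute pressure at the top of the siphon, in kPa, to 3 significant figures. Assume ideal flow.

P_top = 33.7 kPa

From the surface to the outlet (both open to atmosphere, surface at rest): v = √(2g·h_out) = √(2·9.81·5.51) = 10.4 m/s.
With constant cross-section the crest speed equals v; applying Bernoulli from the surface up to the crest, P_top = P_atm − ½ρv² − ρg·h_top.
P_top = 98410 − ½·785·10.4² − 785·9.81·2.89 = 33700 Pa.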